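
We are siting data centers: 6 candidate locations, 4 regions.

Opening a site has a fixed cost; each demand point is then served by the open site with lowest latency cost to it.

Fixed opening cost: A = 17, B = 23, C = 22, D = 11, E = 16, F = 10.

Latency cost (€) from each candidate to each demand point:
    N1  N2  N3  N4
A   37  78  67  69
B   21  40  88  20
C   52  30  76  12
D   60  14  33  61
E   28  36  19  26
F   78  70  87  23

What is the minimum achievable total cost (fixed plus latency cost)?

114

Open {D, E}: assign each demand point to its cheapest open site.
  N1→E 28, N2→D 14, N3→E 19, N4→E 26
  latency cost 87, fixed 27 → total 114.
Compare {D, E, F}: latency cost 84 + fixed 37 = 121.
Compare {B, D}: latency cost 88 + fixed 34 = 122.
Compare {C, D, E}: latency cost 73 + fixed 49 = 122.
All other subsets cost ≥ 121. Minimum total cost: 114.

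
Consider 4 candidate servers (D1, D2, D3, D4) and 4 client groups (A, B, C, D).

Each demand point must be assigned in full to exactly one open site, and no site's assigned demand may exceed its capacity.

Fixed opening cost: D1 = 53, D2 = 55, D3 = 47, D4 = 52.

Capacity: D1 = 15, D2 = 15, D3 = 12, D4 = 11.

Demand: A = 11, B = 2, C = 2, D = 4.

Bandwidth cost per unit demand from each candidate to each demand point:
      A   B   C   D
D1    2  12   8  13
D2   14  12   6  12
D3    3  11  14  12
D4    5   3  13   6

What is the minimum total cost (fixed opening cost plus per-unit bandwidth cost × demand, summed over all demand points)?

173

Open {D1, D4}; cheapest assignment that respects the capacities:
  D1 (cap 15, load 13): A, C — cost 11×2 + 2×8 = 38
  D4 (cap 11, load 6): B, D — cost 2×3 + 4×6 = 30
  Shipping 68, fixed 105 → total 173.
  Any other capacity-feasible assignment to {D1, D4} ships for at least 68.
Compare {D3, D4}: its best feasible assignment gives total 188.
Compare {D1, D3}: its best feasible assignment gives total 208.
Every other set of open sites that can feasibly serve all demand totals ≥ 188 even under its best assignment. Minimum: 173.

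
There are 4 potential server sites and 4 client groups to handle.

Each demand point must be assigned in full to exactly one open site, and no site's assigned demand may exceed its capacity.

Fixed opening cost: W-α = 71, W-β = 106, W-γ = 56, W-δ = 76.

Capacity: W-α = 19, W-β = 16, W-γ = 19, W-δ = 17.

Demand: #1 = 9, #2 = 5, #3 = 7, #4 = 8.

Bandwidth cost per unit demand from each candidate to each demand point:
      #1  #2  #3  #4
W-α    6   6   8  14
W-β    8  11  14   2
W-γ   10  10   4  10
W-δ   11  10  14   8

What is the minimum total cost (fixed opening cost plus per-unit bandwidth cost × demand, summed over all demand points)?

Open {W-α, W-γ}; cheapest assignment that respects the capacities:
  W-α (cap 19, load 14): #1, #2 — cost 9×6 + 5×6 = 84
  W-γ (cap 19, load 15): #3, #4 — cost 7×4 + 8×10 = 108
  Shipping 192, fixed 127 → total 319.
  Any other capacity-feasible assignment to {W-α, W-γ} ships for at least 192.
Compare {W-β, W-γ}: its best feasible assignment gives total 351.
Compare {W-α, W-β}: its best feasible assignment gives total 358.
Every other set of open sites that can feasibly serve all demand totals ≥ 351 even under its best assignment. Minimum: 319.

319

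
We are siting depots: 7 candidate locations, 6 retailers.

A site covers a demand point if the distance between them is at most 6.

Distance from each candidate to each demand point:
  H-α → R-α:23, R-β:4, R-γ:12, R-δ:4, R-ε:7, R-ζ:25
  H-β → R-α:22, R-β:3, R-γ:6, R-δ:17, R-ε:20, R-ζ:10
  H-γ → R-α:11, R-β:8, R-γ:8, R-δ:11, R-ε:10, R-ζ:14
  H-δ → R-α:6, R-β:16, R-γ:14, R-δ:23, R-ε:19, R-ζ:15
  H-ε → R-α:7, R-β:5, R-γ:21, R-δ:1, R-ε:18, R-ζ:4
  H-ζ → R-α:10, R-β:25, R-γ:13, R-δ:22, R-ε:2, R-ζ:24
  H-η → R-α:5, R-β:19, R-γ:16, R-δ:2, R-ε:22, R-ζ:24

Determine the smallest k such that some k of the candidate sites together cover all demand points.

Coverage sets (demand points within 6 of each site):
  H-α: {R-β, R-δ}
  H-β: {R-β, R-γ}
  H-γ: {}
  H-δ: {R-α}
  H-ε: {R-β, R-δ, R-ζ}
  H-ζ: {R-ε}
  H-η: {R-α, R-δ}
No 3 sites suffice: every size-3 union leaves at least one demand point uncovered.
But {H-β, H-δ, H-ε, H-ζ} covers everything, so the minimum is 4.

4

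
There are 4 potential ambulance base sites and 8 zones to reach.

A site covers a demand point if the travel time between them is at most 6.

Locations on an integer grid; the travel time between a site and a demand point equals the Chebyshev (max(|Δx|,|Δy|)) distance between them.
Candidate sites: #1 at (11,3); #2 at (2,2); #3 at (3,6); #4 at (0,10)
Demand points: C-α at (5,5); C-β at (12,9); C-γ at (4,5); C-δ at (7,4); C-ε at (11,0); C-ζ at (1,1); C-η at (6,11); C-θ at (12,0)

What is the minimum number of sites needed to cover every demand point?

2

Coverage sets (demand points within 6 of each site):
  #1: {C-α, C-β, C-δ, C-ε, C-θ}
  #2: {C-α, C-γ, C-δ, C-ζ}
  #3: {C-α, C-γ, C-δ, C-ζ, C-η}
  #4: {C-α, C-γ, C-η}
No single site covers all 8 demand points.
But {#1, #3} covers everything, so the minimum is 2.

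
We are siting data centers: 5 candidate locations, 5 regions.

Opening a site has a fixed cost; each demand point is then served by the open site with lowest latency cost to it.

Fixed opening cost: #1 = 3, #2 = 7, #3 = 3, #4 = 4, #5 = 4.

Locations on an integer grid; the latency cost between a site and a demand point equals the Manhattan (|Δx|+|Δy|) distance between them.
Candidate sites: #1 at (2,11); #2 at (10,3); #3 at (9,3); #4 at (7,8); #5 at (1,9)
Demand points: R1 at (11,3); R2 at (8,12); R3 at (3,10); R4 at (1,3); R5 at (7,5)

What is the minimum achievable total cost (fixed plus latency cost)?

29

Open {#1, #3}: assign each demand point to its cheapest open site.
  R1→#3 2, R2→#1 7, R3→#1 2, R4→#3 8, R5→#3 4
  latency cost 23, fixed 6 → total 29.
Compare {#1, #3, #4}: latency cost 20 + fixed 10 = 30.
Compare {#3, #4, #5}: latency cost 19 + fixed 11 = 30.
Compare {#3, #4}: latency cost 24 + fixed 7 = 31.
All other subsets cost ≥ 30. Minimum total cost: 29.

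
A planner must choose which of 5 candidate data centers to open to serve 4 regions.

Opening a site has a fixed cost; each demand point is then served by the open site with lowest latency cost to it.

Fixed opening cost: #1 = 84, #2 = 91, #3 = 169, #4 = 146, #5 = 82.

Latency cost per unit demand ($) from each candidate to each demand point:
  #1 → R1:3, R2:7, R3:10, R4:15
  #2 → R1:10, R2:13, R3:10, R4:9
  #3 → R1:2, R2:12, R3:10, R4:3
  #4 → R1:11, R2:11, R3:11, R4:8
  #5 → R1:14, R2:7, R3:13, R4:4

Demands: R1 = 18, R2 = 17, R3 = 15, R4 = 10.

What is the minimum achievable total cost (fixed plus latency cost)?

Open {#1, #5}: assign each demand point to its cheapest open site.
  R1→#1 18×3=54, R2→#1 17×7=119, R3→#1 15×10=150, R4→#5 10×4=40
  latency cost 363, fixed 166 → total 529.
Compare {#1}: latency cost 473 + fixed 84 = 557.
Compare {#3, #5}: latency cost 335 + fixed 251 = 586.
Compare {#1, #2}: latency cost 413 + fixed 175 = 588.
All other subsets cost ≥ 557. Minimum total cost: 529.

529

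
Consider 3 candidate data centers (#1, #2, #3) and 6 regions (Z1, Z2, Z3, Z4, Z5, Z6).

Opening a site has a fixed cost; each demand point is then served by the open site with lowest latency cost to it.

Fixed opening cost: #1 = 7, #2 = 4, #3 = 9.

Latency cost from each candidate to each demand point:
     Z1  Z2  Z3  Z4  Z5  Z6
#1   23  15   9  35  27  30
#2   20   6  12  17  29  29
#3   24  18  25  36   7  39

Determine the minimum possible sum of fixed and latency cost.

Open {#2, #3}: assign each demand point to its cheapest open site.
  Z1→#2 20, Z2→#2 6, Z3→#2 12, Z4→#2 17, Z5→#3 7, Z6→#2 29
  latency cost 91, fixed 13 → total 104.
Compare {#1, #2, #3}: latency cost 88 + fixed 20 = 108.
Compare {#2}: latency cost 113 + fixed 4 = 117.
Compare {#1, #2}: latency cost 108 + fixed 11 = 119.
All other subsets cost ≥ 108. Minimum total cost: 104.

104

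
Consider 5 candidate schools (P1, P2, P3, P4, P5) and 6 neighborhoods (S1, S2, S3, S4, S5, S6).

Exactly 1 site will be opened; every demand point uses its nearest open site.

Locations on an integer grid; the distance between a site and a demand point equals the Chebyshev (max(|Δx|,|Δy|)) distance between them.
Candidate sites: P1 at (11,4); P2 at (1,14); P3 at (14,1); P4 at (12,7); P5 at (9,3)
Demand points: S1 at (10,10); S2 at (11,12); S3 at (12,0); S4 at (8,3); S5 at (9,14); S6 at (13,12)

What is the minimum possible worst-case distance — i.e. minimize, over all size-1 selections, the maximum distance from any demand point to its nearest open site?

7

Open {P4}.
  Farthest demand point is S3 at distance 7 (to P4); all others are ≤ 7.
With {P1} the worst case is 10.
With {P5} the worst case is 11.
No size-1 selection achieves below 7.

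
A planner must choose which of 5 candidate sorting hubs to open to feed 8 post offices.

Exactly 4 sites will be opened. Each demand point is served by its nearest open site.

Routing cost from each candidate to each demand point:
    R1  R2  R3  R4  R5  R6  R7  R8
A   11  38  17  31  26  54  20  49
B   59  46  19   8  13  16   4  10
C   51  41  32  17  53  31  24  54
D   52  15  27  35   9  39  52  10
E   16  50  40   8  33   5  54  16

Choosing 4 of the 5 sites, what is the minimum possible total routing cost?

79

Open {A, B, D, E}.
  R1→A 11, R2→D 15, R3→A 17, R4→B 8, R5→D 9, R6→E 5, R7→B 4, R8→B 10  ⇒ total 79.
Compare {B, C, D, E}: total 86.
Compare {A, B, C, D}: total 90.
No size-4 selection does better; minimum is 79.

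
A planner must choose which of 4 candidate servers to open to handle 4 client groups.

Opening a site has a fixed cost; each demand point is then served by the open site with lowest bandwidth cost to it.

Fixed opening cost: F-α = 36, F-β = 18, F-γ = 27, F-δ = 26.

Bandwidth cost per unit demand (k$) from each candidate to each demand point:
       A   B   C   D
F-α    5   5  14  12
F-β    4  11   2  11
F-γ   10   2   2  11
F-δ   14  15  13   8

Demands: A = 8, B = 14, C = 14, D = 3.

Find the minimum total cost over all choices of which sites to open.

Open {F-β, F-γ}: assign each demand point to its cheapest open site.
  A→F-β 8×4=32, B→F-γ 14×2=28, C→F-β 14×2=28, D→F-β 3×11=33
  bandwidth cost 121, fixed 45 → total 166.
Compare {F-β, F-γ, F-δ}: bandwidth cost 112 + fixed 71 = 183.
Compare {F-α, F-γ}: bandwidth cost 129 + fixed 63 = 192.
Compare {F-γ}: bandwidth cost 169 + fixed 27 = 196.
All other subsets cost ≥ 183. Minimum total cost: 166.

166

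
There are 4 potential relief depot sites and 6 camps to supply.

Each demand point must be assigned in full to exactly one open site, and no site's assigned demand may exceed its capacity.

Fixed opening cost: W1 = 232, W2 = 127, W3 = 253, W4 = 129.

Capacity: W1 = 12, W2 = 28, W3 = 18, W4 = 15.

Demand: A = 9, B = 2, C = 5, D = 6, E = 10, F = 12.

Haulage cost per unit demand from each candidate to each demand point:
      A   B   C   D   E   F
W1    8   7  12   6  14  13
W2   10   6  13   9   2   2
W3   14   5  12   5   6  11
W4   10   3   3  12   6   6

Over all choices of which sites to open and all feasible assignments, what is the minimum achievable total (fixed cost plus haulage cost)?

655

Open {W2, W3}; cheapest assignment that respects the capacities:
  W2 (cap 28, load 27): C, E, F — cost 5×13 + 10×2 + 12×2 = 109
  W3 (cap 18, load 17): A, B, D — cost 9×14 + 2×5 + 6×5 = 166
  Shipping 275, fixed 380 → total 655.
  Any other capacity-feasible assignment to {W2, W3} ships for at least 275.
Compare {W1, W2, W4}: its best feasible assignment gives total 679.
Compare {W2, W3, W4}: its best feasible assignment gives total 698.
Every other set of open sites that can feasibly serve all demand totals ≥ 679 even under its best assignment. Minimum: 655.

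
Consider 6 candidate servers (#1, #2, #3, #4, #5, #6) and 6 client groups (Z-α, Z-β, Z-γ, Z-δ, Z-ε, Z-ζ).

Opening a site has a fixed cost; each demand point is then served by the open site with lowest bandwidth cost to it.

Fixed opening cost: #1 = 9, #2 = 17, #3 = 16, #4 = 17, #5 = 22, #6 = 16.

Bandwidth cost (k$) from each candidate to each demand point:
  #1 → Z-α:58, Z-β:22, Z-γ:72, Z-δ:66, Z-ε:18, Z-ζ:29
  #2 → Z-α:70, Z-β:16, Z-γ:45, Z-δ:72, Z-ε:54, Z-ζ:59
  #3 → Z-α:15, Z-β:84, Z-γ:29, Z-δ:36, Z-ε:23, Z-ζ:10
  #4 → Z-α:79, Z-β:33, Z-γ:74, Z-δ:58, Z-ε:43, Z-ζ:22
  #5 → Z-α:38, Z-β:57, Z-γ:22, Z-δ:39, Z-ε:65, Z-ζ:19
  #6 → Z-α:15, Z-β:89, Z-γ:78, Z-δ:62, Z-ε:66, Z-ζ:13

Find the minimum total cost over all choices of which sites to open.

Open {#1, #3}: assign each demand point to its cheapest open site.
  Z-α→#3 15, Z-β→#1 22, Z-γ→#3 29, Z-δ→#3 36, Z-ε→#1 18, Z-ζ→#3 10
  bandwidth cost 130, fixed 25 → total 155.
Compare {#2, #3}: bandwidth cost 129 + fixed 33 = 162.
Compare {#1, #2, #3}: bandwidth cost 124 + fixed 42 = 166.
Compare {#1, #3, #5}: bandwidth cost 123 + fixed 47 = 170.
All other subsets cost ≥ 162. Minimum total cost: 155.

155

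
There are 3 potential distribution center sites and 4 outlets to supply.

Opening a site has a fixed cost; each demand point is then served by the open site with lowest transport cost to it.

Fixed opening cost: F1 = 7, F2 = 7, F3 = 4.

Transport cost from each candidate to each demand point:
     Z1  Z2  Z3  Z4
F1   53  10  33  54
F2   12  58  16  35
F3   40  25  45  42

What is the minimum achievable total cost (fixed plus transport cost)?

Open {F1, F2}: assign each demand point to its cheapest open site.
  Z1→F2 12, Z2→F1 10, Z3→F2 16, Z4→F2 35
  transport cost 73, fixed 14 → total 87.
Compare {F1, F2, F3}: transport cost 73 + fixed 18 = 91.
Compare {F2, F3}: transport cost 88 + fixed 11 = 99.
Compare {F2}: transport cost 121 + fixed 7 = 128.
All other subsets cost ≥ 91. Minimum total cost: 87.

87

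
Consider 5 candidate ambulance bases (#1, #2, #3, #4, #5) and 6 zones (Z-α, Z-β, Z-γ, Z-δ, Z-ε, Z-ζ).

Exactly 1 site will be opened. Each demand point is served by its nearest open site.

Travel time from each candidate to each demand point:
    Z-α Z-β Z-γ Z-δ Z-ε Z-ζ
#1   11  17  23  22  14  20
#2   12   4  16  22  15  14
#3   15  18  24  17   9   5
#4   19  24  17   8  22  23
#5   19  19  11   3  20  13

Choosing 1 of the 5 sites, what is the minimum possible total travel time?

Open {#2}.
  Z-α→#2 12, Z-β→#2 4, Z-γ→#2 16, Z-δ→#2 22, Z-ε→#2 15, Z-ζ→#2 14  ⇒ total 83.
Compare {#5}: total 85.
Compare {#3}: total 88.
No size-1 selection does better; minimum is 83.

83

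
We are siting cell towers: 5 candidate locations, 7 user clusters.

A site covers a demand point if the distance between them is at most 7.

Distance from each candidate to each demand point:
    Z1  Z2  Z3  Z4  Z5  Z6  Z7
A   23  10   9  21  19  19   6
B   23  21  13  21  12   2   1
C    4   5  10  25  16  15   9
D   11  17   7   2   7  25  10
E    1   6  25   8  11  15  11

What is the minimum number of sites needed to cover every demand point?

Coverage sets (demand points within 7 of each site):
  A: {Z7}
  B: {Z6, Z7}
  C: {Z1, Z2}
  D: {Z3, Z4, Z5}
  E: {Z1, Z2}
No 2 sites suffice: every size-2 union leaves at least one demand point uncovered.
But {B, C, D} covers everything, so the minimum is 3.

3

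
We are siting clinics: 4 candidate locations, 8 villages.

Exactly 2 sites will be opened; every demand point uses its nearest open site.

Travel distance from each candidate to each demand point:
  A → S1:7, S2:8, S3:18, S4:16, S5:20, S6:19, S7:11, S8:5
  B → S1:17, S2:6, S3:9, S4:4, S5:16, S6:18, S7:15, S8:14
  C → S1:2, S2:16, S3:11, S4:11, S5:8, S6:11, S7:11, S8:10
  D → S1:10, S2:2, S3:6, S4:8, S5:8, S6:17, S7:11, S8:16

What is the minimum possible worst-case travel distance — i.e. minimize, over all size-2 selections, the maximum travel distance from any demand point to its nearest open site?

Open {A, C}.
  Farthest demand point is S3 at travel distance 11 (to C); all others are ≤ 11.
With {B, C} the worst case is 11.
With {C, D} the worst case is 11.
No size-2 selection achieves below 11.

11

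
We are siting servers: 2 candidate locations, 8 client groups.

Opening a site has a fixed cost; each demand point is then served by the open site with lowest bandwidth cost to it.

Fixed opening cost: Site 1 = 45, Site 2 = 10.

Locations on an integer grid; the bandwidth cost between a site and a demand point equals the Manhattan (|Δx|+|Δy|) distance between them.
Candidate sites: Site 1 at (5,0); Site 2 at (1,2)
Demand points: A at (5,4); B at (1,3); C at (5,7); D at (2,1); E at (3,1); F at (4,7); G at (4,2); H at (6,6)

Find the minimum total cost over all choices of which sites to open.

Open {Site 2}: assign each demand point to its cheapest open site.
  A→Site 2 6, B→Site 2 1, C→Site 2 9, D→Site 2 2, E→Site 2 3, F→Site 2 8, G→Site 2 3, H→Site 2 9
  bandwidth cost 41, fixed 10 → total 51.
Compare {Site 1}: bandwidth cost 43 + fixed 45 = 88.
Compare {Site 1, Site 2}: bandwidth cost 35 + fixed 55 = 90.

51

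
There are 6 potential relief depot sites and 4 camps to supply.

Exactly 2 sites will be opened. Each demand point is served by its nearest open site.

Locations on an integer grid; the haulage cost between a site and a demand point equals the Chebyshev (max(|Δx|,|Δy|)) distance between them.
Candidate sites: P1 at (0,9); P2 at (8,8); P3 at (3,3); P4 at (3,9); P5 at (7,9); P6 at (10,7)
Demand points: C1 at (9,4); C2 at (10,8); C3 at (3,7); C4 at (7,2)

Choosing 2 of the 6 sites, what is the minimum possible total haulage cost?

11

Open {P4, P6}.
  C1→P6 3, C2→P6 1, C3→P4 2, C4→P6 5  ⇒ total 11.
Compare {P1, P6}: total 12.
Compare {P3, P6}: total 12.
No size-2 selection does better; minimum is 11.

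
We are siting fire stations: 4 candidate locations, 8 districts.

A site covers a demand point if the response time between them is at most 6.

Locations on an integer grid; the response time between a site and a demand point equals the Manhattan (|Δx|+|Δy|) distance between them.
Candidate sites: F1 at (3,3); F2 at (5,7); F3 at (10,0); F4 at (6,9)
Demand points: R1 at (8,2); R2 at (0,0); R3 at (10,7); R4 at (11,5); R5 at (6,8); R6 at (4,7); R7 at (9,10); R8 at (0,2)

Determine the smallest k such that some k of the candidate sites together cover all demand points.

3

Coverage sets (demand points within 6 of each site):
  F1: {R1, R2, R6, R8}
  F2: {R3, R5, R6}
  F3: {R1, R4}
  F4: {R3, R5, R6, R7}
No 2 sites suffice: every size-2 union leaves at least one demand point uncovered.
But {F1, F3, F4} covers everything, so the minimum is 3.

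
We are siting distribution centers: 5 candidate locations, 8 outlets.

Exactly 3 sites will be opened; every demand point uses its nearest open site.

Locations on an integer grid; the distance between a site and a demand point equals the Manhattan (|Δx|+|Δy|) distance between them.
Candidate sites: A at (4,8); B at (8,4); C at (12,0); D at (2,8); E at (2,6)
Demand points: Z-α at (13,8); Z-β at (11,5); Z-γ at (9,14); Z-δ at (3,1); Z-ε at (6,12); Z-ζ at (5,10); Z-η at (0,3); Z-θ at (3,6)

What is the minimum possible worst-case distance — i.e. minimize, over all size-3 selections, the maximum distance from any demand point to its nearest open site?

11

Open {A, B, C}.
  Farthest demand point is Z-γ at distance 11 (to A); all others are ≤ 11.
With {A, B, D} the worst case is 11.
With {A, B, E} the worst case is 11.
No size-3 selection achieves below 11.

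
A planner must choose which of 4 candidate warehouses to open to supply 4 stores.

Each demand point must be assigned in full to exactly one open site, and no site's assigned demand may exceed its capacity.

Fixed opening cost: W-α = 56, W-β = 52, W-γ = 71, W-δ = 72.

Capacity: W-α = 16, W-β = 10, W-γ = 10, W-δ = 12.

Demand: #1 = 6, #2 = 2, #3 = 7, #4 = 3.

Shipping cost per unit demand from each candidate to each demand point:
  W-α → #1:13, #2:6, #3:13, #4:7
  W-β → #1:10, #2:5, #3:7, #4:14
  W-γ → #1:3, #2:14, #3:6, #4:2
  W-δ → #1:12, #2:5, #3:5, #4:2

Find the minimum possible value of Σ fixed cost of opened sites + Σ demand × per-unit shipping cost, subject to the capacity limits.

206

Open {W-β, W-γ}; cheapest assignment that respects the capacities:
  W-β (cap 10, load 9): #2, #3 — cost 2×5 + 7×7 = 59
  W-γ (cap 10, load 9): #1, #4 — cost 6×3 + 3×2 = 24
  Shipping 83, fixed 123 → total 206.
  Any other capacity-feasible assignment to {W-β, W-γ} ships for at least 83.
Compare {W-γ, W-δ}: its best feasible assignment gives total 212.
Compare {W-β, W-δ}: its best feasible assignment gives total 235.
Every other set of open sites that can feasibly serve all demand totals ≥ 212 even under its best assignment. Minimum: 206.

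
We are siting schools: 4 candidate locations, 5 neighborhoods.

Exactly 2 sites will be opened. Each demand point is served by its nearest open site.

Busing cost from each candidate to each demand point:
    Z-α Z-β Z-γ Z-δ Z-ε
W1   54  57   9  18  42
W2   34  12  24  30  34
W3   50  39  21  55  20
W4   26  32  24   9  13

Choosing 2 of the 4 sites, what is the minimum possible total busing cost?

84

Open {W2, W4}.
  Z-α→W4 26, Z-β→W2 12, Z-γ→W2 24, Z-δ→W4 9, Z-ε→W4 13  ⇒ total 84.
Compare {W1, W4}: total 89.
Compare {W3, W4}: total 101.
No size-2 selection does better; minimum is 84.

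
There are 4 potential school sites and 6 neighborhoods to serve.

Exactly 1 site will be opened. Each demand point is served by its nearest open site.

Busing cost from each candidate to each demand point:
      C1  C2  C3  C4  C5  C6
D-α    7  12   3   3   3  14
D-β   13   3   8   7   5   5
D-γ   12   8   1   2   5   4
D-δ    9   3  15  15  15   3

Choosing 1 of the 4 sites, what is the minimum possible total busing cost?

32

Open {D-γ}.
  C1→D-γ 12, C2→D-γ 8, C3→D-γ 1, C4→D-γ 2, C5→D-γ 5, C6→D-γ 4  ⇒ total 32.
Compare {D-β}: total 41.
Compare {D-α}: total 42.
No size-1 selection does better; minimum is 32.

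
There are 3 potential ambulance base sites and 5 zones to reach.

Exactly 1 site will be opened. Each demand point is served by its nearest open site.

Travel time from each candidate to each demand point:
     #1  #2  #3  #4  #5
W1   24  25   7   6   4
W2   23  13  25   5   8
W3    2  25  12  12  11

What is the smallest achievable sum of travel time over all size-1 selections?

62

Open {W3}.
  #1→W3 2, #2→W3 25, #3→W3 12, #4→W3 12, #5→W3 11  ⇒ total 62.
Compare {W1}: total 66.
Compare {W2}: total 74.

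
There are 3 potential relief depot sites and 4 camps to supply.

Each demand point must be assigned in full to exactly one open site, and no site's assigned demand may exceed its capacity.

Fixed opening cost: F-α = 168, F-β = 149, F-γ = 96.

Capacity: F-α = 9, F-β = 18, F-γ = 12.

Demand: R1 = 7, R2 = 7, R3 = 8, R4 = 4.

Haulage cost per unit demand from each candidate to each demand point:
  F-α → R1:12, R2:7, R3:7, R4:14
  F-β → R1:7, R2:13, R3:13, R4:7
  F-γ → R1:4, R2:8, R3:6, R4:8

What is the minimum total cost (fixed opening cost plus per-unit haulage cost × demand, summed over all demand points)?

461

Open {F-β, F-γ}; cheapest assignment that respects the capacities:
  F-β (cap 18, load 18): R1, R2, R4 — cost 7×7 + 7×13 + 4×7 = 168
  F-γ (cap 12, load 8): R3 — cost 8×6 = 48
  Shipping 216, fixed 245 → total 461.
  Any other capacity-feasible assignment to {F-β, F-γ} ships for at least 216.
Compare {F-α, F-β}: its best feasible assignment gives total 541.
Compare {F-α, F-β, F-γ}: its best feasible assignment gives total 587.
Every other set of open sites that can feasibly serve all demand totals ≥ 541 even under its best assignment. Minimum: 461.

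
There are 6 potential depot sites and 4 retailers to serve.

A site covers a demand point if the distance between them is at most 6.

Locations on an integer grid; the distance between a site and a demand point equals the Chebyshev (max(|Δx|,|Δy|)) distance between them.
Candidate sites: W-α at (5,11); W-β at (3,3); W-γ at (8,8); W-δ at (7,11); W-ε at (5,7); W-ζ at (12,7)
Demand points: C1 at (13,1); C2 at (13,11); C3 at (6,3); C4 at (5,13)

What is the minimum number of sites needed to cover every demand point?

2

Coverage sets (demand points within 6 of each site):
  W-α: {C4}
  W-β: {C3}
  W-γ: {C2, C3, C4}
  W-δ: {C2, C4}
  W-ε: {C3, C4}
  W-ζ: {C1, C2, C3}
No single site covers all 4 demand points.
But {W-α, W-ζ} covers everything, so the minimum is 2.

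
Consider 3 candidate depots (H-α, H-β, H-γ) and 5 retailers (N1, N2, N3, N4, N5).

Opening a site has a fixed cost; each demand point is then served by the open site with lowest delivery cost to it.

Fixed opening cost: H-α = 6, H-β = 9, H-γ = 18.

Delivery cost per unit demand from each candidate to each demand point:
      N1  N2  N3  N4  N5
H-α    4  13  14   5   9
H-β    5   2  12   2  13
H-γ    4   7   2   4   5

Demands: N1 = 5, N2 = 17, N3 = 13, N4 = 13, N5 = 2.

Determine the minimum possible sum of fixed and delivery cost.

Open {H-β, H-γ}: assign each demand point to its cheapest open site.
  N1→H-γ 5×4=20, N2→H-β 17×2=34, N3→H-γ 13×2=26, N4→H-β 13×2=26, N5→H-γ 2×5=10
  delivery cost 116, fixed 27 → total 143.
Compare {H-α, H-β, H-γ}: delivery cost 116 + fixed 33 = 149.
Compare {H-γ}: delivery cost 227 + fixed 18 = 245.
Compare {H-α, H-γ}: delivery cost 227 + fixed 24 = 251.
All other subsets cost ≥ 149. Minimum total cost: 143.

143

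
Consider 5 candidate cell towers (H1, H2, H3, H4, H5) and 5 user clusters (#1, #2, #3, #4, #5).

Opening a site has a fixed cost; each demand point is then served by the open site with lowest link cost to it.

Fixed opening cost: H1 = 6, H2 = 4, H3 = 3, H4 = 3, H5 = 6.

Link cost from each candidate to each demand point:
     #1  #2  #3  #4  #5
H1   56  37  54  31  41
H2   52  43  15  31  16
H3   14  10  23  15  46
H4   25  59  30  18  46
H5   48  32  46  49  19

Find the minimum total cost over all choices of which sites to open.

77

Open {H2, H3}: assign each demand point to its cheapest open site.
  #1→H3 14, #2→H3 10, #3→H2 15, #4→H3 15, #5→H2 16
  link cost 70, fixed 7 → total 77.
Compare {H2, H3, H4}: link cost 70 + fixed 10 = 80.
Compare {H1, H2, H3}: link cost 70 + fixed 13 = 83.
Compare {H2, H3, H5}: link cost 70 + fixed 13 = 83.
All other subsets cost ≥ 80. Minimum total cost: 77.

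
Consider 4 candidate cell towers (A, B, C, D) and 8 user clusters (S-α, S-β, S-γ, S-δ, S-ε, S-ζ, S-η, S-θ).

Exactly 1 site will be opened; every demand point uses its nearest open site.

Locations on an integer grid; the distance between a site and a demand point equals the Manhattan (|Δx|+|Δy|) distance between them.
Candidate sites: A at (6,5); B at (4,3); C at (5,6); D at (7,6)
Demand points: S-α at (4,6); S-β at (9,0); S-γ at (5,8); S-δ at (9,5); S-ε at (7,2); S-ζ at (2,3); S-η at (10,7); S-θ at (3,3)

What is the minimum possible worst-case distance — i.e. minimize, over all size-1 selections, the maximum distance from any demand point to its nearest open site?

Open {A}.
  Farthest demand point is S-β at distance 8 (to A); all others are ≤ 8.
With {D} the worst case is 8.
With {B} the worst case is 10.
No size-1 selection achieves below 8.

8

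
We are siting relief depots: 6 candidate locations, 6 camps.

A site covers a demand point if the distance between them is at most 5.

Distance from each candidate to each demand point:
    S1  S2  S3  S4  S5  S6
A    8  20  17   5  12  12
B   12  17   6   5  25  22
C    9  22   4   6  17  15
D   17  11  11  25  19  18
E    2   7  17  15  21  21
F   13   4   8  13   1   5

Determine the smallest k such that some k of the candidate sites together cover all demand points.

4

Coverage sets (demand points within 5 of each site):
  A: {S4}
  B: {S4}
  C: {S3}
  D: {}
  E: {S1}
  F: {S2, S5, S6}
No 3 sites suffice: every size-3 union leaves at least one demand point uncovered.
But {A, C, E, F} covers everything, so the minimum is 4.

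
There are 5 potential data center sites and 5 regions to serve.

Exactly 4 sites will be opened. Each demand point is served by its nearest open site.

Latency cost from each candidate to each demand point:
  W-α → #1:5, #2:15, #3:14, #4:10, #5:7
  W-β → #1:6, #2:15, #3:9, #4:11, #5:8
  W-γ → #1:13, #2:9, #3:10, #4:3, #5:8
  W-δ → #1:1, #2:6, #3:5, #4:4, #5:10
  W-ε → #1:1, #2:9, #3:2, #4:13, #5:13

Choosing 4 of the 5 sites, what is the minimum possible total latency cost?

Open {W-α, W-γ, W-δ, W-ε}.
  #1→W-δ 1, #2→W-δ 6, #3→W-ε 2, #4→W-γ 3, #5→W-α 7  ⇒ total 19.
Compare {W-α, W-β, W-δ, W-ε}: total 20.
Compare {W-β, W-γ, W-δ, W-ε}: total 20.
No size-4 selection does better; minimum is 19.

19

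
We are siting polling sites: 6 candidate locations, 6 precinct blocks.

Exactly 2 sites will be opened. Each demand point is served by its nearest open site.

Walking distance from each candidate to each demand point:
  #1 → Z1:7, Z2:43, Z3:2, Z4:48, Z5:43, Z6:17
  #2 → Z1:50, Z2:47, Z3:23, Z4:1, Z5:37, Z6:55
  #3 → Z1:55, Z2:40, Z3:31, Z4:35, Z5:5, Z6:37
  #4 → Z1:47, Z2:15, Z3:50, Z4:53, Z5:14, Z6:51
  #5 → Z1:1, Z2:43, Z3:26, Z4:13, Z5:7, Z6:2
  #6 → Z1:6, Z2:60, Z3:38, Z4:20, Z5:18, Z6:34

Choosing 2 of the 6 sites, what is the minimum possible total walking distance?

Open {#4, #5}.
  Z1→#5 1, Z2→#4 15, Z3→#5 26, Z4→#5 13, Z5→#5 7, Z6→#5 2  ⇒ total 64.
Compare {#1, #5}: total 68.
Compare {#2, #5}: total 77.
No size-2 selection does better; minimum is 64.

64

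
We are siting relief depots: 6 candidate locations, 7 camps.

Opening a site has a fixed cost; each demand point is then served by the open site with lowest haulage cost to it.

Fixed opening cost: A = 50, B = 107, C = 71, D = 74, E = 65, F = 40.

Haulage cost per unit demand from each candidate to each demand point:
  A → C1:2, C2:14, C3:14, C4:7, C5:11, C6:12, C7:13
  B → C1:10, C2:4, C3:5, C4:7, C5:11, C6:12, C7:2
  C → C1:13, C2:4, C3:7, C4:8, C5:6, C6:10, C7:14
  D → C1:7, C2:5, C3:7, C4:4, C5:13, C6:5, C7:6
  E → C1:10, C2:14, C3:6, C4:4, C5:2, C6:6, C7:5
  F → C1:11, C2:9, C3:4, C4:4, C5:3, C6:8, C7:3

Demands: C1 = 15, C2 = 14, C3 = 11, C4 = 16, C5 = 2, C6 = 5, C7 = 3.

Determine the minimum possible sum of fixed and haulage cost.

409

Open {A, F}: assign each demand point to its cheapest open site.
  C1→A 15×2=30, C2→F 14×9=126, C3→F 11×4=44, C4→F 16×4=64, C5→F 2×3=6, C6→F 5×8=40, C7→F 3×3=9
  haulage cost 319, fixed 90 → total 409.
Compare {A, C, F}: haulage cost 249 + fixed 161 = 410.
Compare {A, D, F}: haulage cost 248 + fixed 164 = 412.
Compare {A, D}: haulage cost 306 + fixed 124 = 430.
All other subsets cost ≥ 410. Minimum total cost: 409.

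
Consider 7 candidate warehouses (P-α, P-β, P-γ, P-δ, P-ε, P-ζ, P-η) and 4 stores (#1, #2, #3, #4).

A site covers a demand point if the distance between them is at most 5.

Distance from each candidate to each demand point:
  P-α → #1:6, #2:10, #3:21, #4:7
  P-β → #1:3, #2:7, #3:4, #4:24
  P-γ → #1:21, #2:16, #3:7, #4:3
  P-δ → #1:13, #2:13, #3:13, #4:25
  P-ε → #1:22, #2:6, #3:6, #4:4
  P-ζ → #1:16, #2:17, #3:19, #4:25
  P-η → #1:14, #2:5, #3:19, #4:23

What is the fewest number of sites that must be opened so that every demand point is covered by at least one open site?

Coverage sets (demand points within 5 of each site):
  P-α: {}
  P-β: {#1, #3}
  P-γ: {#4}
  P-δ: {}
  P-ε: {#4}
  P-ζ: {}
  P-η: {#2}
No 2 sites suffice: every size-2 union leaves at least one demand point uncovered.
But {P-β, P-γ, P-η} covers everything, so the minimum is 3.

3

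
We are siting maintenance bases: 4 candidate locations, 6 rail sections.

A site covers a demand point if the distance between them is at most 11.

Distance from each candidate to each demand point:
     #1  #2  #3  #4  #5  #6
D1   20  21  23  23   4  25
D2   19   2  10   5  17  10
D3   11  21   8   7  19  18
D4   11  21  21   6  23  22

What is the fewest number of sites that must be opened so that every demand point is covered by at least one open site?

3

Coverage sets (demand points within 11 of each site):
  D1: {#5}
  D2: {#2, #3, #4, #6}
  D3: {#1, #3, #4}
  D4: {#1, #4}
No 2 sites suffice: every size-2 union leaves at least one demand point uncovered.
But {D1, D2, D3} covers everything, so the minimum is 3.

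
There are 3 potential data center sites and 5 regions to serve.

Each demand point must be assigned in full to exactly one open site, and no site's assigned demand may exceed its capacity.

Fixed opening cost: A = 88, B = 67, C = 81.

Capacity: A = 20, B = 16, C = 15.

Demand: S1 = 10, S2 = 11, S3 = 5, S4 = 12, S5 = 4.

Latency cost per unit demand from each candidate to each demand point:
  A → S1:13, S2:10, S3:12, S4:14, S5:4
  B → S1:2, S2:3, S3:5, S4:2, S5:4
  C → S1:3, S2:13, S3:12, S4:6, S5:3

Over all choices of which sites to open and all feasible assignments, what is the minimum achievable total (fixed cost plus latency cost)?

Open {A, B, C}; cheapest assignment that respects the capacities:
  A (cap 20, load 16): S2, S3 — cost 11×10 + 5×12 = 170
  B (cap 16, load 12): S4 — cost 12×2 = 24
  C (cap 15, load 14): S1, S5 — cost 10×3 + 4×3 = 42
  Shipping 236, fixed 236 → total 472.
  Any other capacity-feasible assignment to {A, B, C} ships for at least 236.
Total demand is 42 and no other set of sites has combined capacity ≥ 42, so {A, B, C} is the only feasible choice of open sites. Minimum: 472.

472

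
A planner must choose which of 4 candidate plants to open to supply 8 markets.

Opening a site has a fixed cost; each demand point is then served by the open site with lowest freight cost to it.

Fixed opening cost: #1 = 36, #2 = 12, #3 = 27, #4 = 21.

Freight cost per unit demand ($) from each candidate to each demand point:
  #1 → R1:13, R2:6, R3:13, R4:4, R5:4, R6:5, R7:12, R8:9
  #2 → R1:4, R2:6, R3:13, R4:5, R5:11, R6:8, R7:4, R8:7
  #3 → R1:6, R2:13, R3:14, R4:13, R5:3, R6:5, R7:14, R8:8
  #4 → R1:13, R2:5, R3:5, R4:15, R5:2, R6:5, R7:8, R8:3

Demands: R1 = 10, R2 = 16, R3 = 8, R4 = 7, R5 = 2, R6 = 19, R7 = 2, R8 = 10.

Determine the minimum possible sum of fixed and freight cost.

Open {#2, #4}: assign each demand point to its cheapest open site.
  R1→#2 10×4=40, R2→#4 16×5=80, R3→#4 8×5=40, R4→#2 7×5=35, R5→#4 2×2=4, R6→#4 19×5=95, R7→#2 2×4=8, R8→#4 10×3=30
  freight cost 332, fixed 33 → total 365.
Compare {#2, #3, #4}: freight cost 332 + fixed 60 = 392.
Compare {#1, #2, #4}: freight cost 325 + fixed 69 = 394.
Compare {#1, #2, #3, #4}: freight cost 325 + fixed 96 = 421.
All other subsets cost ≥ 392. Minimum total cost: 365.

365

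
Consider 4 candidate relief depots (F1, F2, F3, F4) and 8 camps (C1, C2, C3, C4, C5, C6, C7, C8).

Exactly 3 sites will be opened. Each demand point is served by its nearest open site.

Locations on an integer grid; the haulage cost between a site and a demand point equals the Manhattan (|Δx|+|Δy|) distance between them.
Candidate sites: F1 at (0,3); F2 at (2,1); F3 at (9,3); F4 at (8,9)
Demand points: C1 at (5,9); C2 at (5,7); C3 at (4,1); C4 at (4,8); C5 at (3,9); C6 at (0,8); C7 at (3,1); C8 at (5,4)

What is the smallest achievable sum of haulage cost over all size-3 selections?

32

Open {F1, F2, F4}.
  C1→F4 3, C2→F4 5, C3→F2 2, C4→F4 5, C5→F4 5, C6→F1 5, C7→F2 1, C8→F1 6  ⇒ total 32.
Compare {F2, F3, F4}: total 35.
Compare {F1, F3, F4}: total 39.
No size-3 selection does better; minimum is 32.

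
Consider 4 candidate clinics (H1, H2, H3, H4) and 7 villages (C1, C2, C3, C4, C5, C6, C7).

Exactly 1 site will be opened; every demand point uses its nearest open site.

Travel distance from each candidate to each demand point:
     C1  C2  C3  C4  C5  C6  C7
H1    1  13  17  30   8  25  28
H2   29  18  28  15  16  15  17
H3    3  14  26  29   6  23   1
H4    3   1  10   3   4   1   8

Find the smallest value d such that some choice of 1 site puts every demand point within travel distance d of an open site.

10

Open {H4}.
  Farthest demand point is C3 at travel distance 10 (to H4); all others are ≤ 10.
With {H2} the worst case is 29.
With {H3} the worst case is 29.
No size-1 selection achieves below 10.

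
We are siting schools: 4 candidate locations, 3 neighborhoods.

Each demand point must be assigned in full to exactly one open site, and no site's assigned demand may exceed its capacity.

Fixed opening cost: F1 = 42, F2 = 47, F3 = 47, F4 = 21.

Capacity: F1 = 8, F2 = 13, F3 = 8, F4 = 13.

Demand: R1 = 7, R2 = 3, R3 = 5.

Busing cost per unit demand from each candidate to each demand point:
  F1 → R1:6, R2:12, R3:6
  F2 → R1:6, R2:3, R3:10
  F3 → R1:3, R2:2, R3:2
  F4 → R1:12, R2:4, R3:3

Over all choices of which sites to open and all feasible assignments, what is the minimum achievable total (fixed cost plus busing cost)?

Open {F3, F4}; cheapest assignment that respects the capacities:
  F3 (cap 8, load 7): R1 — cost 7×3 = 21
  F4 (cap 13, load 8): R2, R3 — cost 3×4 + 5×3 = 27
  Shipping 48, fixed 68 → total 116.
  Any other capacity-feasible assignment to {F3, F4} ships for at least 48.
Compare {F1, F4}: its best feasible assignment gives total 132.
Compare {F2, F4}: its best feasible assignment gives total 134.
Every other set of open sites that can feasibly serve all demand totals ≥ 132 even under its best assignment. Minimum: 116.

116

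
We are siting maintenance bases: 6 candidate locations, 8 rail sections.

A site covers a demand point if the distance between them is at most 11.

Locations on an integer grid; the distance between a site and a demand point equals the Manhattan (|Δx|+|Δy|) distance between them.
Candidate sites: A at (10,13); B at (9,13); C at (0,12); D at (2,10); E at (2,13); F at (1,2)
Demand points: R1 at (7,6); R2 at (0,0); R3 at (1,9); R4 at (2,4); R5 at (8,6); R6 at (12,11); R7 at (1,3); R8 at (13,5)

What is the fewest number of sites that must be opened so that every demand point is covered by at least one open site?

Coverage sets (demand points within 11 of each site):
  A: {R1, R5, R6, R8}
  B: {R1, R5, R6}
  C: {R3, R4, R7}
  D: {R1, R3, R4, R5, R6, R7}
  E: {R3, R4, R7}
  F: {R1, R2, R3, R4, R5, R7}
No single site covers all 8 demand points.
But {A, F} covers everything, so the minimum is 2.

2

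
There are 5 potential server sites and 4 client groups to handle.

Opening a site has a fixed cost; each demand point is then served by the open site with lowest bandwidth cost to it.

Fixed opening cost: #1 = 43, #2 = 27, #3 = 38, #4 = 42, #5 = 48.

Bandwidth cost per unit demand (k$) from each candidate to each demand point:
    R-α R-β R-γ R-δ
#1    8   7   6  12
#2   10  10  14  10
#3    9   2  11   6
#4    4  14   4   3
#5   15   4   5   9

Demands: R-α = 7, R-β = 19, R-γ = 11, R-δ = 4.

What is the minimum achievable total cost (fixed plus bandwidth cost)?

Open {#3, #4}: assign each demand point to its cheapest open site.
  R-α→#4 7×4=28, R-β→#3 19×2=38, R-γ→#4 11×4=44, R-δ→#4 4×3=12
  bandwidth cost 122, fixed 80 → total 202.
Compare {#2, #3, #4}: bandwidth cost 122 + fixed 107 = 229.
Compare {#1, #3, #4}: bandwidth cost 122 + fixed 123 = 245.
Compare {#4, #5}: bandwidth cost 160 + fixed 90 = 250.
All other subsets cost ≥ 229. Minimum total cost: 202.

202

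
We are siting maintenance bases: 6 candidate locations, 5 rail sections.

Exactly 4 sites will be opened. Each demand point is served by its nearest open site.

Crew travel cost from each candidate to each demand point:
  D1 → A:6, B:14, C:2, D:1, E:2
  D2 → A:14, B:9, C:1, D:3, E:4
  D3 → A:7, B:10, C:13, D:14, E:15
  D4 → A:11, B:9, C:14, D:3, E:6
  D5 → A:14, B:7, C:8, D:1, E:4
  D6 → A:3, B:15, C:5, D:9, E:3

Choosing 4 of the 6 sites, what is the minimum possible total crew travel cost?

Open {D1, D2, D5, D6}.
  A→D6 3, B→D5 7, C→D2 1, D→D1 1, E→D1 2  ⇒ total 14.
Compare {D1, D3, D5, D6}: total 15.
Compare {D1, D4, D5, D6}: total 15.
No size-4 selection does better; minimum is 14.

14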